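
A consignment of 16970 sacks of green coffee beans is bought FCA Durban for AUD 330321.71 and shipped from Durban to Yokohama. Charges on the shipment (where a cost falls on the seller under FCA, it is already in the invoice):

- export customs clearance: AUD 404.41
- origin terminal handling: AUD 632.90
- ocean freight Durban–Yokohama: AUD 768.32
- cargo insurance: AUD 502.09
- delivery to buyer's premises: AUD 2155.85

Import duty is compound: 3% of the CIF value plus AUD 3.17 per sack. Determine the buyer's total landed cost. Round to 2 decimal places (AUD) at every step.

FCA: the seller delivers export-cleared goods to the carrier; the buyer bears costs from that point.
Already in the invoice (seller's account under FCA): export clearance — exclude.
CIF value = FCA price + origin terminal + freight + insurance = 330321.71 + 632.90 + 768.32 + 502.09 = 332225.02
Ad valorem component: 332225.02 × 3% = 9966.75
Specific component: 16970 × 3.17 = 53794.90
Import duty = 9966.75 + 53794.90 = 63761.65
Buyer bears: origin terminal 632.90 + freight 768.32 + insurance 502.09 + delivery 2155.85 + duty 63761.65 = 67820.81
Landed cost = invoice 330321.71 + 67820.81 = 398142.52

Total landed cost: AUD 398142.52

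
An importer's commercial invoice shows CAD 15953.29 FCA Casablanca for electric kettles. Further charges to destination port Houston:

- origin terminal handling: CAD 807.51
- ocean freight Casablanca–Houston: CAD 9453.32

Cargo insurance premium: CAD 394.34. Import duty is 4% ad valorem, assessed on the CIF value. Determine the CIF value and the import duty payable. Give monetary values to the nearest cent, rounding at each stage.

CIF value: CAD 26608.46; import duty: CAD 1064.34

CIF = FCA price + pre-shipment costs + freight + insurance
CIF = 15953.29 + 807.51 + 9453.32 + 394.34 = 26608.46
Import duty = 26608.46 × 4% = 1064.34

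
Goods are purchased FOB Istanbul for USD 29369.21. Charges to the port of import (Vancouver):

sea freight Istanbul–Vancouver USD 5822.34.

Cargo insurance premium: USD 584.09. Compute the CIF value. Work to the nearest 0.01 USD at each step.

CIF = FOB price + freight + insurance
CIF = 29369.21 + 5822.34 + 584.09 = 35775.64

CIF value: USD 35775.64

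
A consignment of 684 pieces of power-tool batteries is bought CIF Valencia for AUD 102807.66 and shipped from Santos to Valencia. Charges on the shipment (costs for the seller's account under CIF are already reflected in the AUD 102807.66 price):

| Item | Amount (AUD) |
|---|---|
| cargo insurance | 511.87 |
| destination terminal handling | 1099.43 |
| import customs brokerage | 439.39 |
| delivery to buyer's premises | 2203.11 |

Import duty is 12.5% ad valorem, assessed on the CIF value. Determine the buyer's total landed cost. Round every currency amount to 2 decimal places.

CIF: the seller pays costs through ocean freight and marine insurance to the destination port.
Already in the invoice (seller's account under CIF): insurance — exclude.
The CIF price already equals the CIF value: 102807.66
Import duty = 102807.66 × 12.5% = 12850.96
Buyer bears: destination terminal 1099.43 + brokerage 439.39 + delivery 2203.11 + duty 12850.96 = 16592.89
Landed cost = invoice 102807.66 + 16592.89 = 119400.55

Total landed cost: AUD 119400.55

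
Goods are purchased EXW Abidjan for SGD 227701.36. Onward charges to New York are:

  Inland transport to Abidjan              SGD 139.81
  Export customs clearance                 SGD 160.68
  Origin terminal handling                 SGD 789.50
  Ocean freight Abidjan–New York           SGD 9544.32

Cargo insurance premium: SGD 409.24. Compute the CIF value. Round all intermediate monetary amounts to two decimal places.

CIF = EXW price + pre-shipment costs + freight + insurance
CIF = 227701.36 + 139.81 + 160.68 + 789.50 + 9544.32 + 409.24 = 238744.91

CIF value: SGD 238744.91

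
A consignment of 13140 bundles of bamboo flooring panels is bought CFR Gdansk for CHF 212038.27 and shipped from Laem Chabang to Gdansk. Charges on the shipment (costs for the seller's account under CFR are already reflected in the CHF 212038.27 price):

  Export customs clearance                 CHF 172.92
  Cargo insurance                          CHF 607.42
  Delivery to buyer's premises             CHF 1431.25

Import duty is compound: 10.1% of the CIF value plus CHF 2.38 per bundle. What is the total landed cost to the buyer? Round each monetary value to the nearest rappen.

CFR: the seller pays costs through ocean freight to the destination port, but not insurance.
Already in the invoice (seller's account under CFR): export clearance — exclude.
CIF value = CFR price + insurance = 212038.27 + 607.42 = 212645.69
Ad valorem component: 212645.69 × 10.1% = 21477.21
Specific component: 13140 × 2.38 = 31273.20
Import duty = 21477.21 + 31273.20 = 52750.41
Buyer bears: insurance 607.42 + delivery 1431.25 + duty 52750.41 = 54789.08
Landed cost = invoice 212038.27 + 54789.08 = 266827.35

Total landed cost: CHF 266827.35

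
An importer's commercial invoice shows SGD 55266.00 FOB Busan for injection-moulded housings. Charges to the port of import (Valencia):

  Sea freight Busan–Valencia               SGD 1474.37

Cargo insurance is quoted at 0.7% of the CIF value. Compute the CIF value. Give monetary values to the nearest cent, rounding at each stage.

CIF value: SGD 57140.35

Let C be the CIF value. C = FOB price + freight + 0.7% × C
C − 0.7% × C = 55266.00 + 1474.37
0.993 × C = 56740.37
C = 56740.37 / 0.993 = 57140.35
Insurance premium = 0.7% × 57140.35 = 399.98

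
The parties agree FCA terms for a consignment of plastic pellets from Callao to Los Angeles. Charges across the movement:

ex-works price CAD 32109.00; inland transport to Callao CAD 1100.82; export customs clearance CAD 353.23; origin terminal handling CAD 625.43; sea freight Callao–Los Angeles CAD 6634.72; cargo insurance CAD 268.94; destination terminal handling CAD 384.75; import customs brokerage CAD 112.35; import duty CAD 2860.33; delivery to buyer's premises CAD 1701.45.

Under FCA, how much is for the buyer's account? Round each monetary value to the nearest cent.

Buyer's account: CAD 12587.97

FCA: the seller delivers export-cleared goods to the carrier; the buyer bears costs from that point.
Seller's account: goods 32109.00 + inland to port 1100.82 + export clearance 353.23 = 33563.05
Buyer's account: origin terminal 625.43 + freight 6634.72 + insurance 268.94 + destination terminal 384.75 + brokerage 112.35 + duty 2860.33 + delivery 1701.45 = 12587.97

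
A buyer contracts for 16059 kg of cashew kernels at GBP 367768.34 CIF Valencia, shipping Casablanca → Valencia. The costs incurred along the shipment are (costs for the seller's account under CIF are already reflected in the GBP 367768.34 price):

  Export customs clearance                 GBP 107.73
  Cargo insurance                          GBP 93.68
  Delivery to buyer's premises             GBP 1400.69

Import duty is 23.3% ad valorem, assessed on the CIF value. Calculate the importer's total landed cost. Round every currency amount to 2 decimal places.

Total landed cost: GBP 454859.05

CIF: the seller pays costs through ocean freight and marine insurance to the destination port.
Already in the invoice (seller's account under CIF): export clearance, insurance — exclude.
The CIF price already equals the CIF value: 367768.34
Import duty = 367768.34 × 23.3% = 85690.02
Buyer bears: delivery 1400.69 + duty 85690.02 = 87090.71
Landed cost = invoice 367768.34 + 87090.71 = 454859.05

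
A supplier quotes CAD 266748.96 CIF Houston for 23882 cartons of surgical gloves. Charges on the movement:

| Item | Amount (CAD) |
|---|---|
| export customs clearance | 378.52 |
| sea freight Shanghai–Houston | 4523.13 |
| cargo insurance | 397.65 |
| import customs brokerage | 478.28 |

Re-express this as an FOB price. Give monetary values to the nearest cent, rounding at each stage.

FOB price: CAD 261828.18

Not relevant to the conversion: export clearance — on the seller under both CIF and FOB; already in the CIF price and stays in the FOB price. brokerage — on the buyer under both terms; not part of either seller's price.
From CIF to FOB, the seller no longer bears: freight, insurance.
FOB price = 266748.96 − 4523.13 − 397.65 = 261828.18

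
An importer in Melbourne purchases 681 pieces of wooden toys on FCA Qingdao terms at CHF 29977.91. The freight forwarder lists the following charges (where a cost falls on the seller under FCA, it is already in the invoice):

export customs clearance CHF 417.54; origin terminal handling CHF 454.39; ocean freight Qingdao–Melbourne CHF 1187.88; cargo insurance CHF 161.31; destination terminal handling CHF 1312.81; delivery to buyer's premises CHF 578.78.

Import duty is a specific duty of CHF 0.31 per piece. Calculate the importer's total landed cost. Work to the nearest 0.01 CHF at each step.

FCA: the seller delivers export-cleared goods to the carrier; the buyer bears costs from that point.
Already in the invoice (seller's account under FCA): export clearance — exclude.
CIF value = FCA price + origin terminal + freight + insurance = 29977.91 + 454.39 + 1187.88 + 161.31 = 31781.49
Import duty = 681 × 0.31 = 211.11
Buyer bears: origin terminal 454.39 + freight 1187.88 + insurance 161.31 + destination terminal 1312.81 + delivery 578.78 + duty 211.11 = 3906.28
Landed cost = invoice 29977.91 + 3906.28 = 33884.19

Total landed cost: CHF 33884.19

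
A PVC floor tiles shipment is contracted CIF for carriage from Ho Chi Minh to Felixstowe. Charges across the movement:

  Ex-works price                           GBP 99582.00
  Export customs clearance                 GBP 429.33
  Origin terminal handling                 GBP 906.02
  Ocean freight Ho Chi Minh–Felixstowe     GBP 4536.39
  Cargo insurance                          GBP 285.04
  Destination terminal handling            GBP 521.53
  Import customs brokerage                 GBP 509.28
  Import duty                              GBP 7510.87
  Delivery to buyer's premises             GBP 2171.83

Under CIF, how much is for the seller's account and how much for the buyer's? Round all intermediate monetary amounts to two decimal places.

CIF: the seller pays costs through ocean freight and marine insurance to the destination port.
Seller's account: goods 99582.00 + export clearance 429.33 + origin terminal 906.02 + freight 4536.39 + insurance 285.04 = 105738.78
Buyer's account: destination terminal 521.53 + brokerage 509.28 + duty 7510.87 + delivery 2171.83 = 10713.51

Seller: GBP 105738.78; buyer: GBP 10713.51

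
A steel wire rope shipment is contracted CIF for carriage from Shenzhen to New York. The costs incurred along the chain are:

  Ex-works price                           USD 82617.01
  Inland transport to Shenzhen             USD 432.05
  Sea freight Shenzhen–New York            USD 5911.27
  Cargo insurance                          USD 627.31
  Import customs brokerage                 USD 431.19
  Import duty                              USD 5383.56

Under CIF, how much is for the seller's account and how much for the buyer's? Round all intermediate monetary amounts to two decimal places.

CIF: the seller pays costs through ocean freight and marine insurance to the destination port.
Seller's account: goods 82617.01 + inland to port 432.05 + freight 5911.27 + insurance 627.31 = 89587.64
Buyer's account: brokerage 431.19 + duty 5383.56 = 5814.75

Seller: USD 89587.64; buyer: USD 5814.75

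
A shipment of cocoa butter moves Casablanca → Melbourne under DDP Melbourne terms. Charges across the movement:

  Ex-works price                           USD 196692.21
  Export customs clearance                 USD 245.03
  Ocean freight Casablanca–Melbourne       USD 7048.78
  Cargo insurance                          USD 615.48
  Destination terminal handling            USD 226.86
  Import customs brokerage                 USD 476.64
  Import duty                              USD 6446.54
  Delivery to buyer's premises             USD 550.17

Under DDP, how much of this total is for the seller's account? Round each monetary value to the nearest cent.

DDP: the seller bears all costs including import duty.
Seller's account: goods 196692.21 + export clearance 245.03 + freight 7048.78 + insurance 615.48 + destination terminal 226.86 + brokerage 476.64 + duty 6446.54 + delivery 550.17 = 212301.71
Buyer's account: 0.00

Seller's account: USD 212301.71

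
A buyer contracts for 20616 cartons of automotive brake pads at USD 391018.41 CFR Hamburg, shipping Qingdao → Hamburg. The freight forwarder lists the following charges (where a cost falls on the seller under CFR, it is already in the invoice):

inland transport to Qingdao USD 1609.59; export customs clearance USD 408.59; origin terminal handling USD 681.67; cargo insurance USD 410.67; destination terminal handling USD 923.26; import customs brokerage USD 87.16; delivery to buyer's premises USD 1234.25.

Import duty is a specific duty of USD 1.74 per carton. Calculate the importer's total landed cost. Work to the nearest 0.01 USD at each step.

CFR: the seller pays costs through ocean freight to the destination port, but not insurance.
Already in the invoice (seller's account under CFR): inland to port, export clearance, origin terminal — exclude.
CIF value = CFR price + insurance = 391018.41 + 410.67 = 391429.08
Import duty = 20616 × 1.74 = 35871.84
Buyer bears: insurance 410.67 + destination terminal 923.26 + brokerage 87.16 + delivery 1234.25 + duty 35871.84 = 38527.18
Landed cost = invoice 391018.41 + 38527.18 = 429545.59

Total landed cost: USD 429545.59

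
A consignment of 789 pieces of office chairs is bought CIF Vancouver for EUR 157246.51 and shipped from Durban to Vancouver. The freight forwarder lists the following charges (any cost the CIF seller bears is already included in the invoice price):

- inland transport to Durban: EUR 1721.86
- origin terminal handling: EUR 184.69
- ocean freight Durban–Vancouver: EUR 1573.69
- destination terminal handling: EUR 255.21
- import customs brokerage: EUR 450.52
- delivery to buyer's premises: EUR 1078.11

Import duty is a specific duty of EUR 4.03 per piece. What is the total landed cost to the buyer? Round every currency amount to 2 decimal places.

CIF: the seller pays costs through ocean freight and marine insurance to the destination port.
Already in the invoice (seller's account under CIF): inland to port, origin terminal, freight — exclude.
The CIF price already equals the CIF value: 157246.51
Import duty = 789 × 4.03 = 3179.67
Buyer bears: destination terminal 255.21 + brokerage 450.52 + delivery 1078.11 + duty 3179.67 = 4963.51
Landed cost = invoice 157246.51 + 4963.51 = 162210.02

Total landed cost: EUR 162210.02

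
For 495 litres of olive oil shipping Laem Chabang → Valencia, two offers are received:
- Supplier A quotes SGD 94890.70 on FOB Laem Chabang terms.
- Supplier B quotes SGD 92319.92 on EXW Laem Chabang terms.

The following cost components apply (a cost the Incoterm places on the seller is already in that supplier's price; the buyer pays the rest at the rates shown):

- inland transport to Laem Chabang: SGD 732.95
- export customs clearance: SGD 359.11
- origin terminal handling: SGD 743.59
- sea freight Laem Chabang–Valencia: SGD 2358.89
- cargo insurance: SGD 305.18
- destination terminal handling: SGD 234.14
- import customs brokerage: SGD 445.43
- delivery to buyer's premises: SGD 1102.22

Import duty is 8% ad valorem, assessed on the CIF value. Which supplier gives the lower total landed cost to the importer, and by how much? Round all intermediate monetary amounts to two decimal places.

Supplier A (FOB):
CIF value = FOB price + freight + insurance = 94890.70 + 2358.89 + 305.18 = 97554.77
Import duty = 97554.77 × 8% = 7804.38
Buyer bears (A): 2358.89 + 305.18 + 234.14 + 445.43 + 1102.22 = 4445.86
Landed cost (A) = invoice 94890.70 + 4445.86 + duty 7804.38 = 107140.94
Supplier B (EXW):
CIF value = EXW price + inland to port + export clearance + origin terminal + freight + insurance = 92319.92 + 732.95 + 359.11 + 743.59 + 2358.89 + 305.18 = 96819.64
Import duty = 96819.64 × 8% = 7745.57
Buyer bears (B): 732.95 + 359.11 + 743.59 + 2358.89 + 305.18 + 234.14 + 445.43 + 1102.22 = 6281.51
Landed cost (B) = invoice 92319.92 + 6281.51 + duty 7745.57 = 106347.00
Difference = |107140.94 − 106347.00| = 793.94

Supplier B is cheaper by SGD 793.94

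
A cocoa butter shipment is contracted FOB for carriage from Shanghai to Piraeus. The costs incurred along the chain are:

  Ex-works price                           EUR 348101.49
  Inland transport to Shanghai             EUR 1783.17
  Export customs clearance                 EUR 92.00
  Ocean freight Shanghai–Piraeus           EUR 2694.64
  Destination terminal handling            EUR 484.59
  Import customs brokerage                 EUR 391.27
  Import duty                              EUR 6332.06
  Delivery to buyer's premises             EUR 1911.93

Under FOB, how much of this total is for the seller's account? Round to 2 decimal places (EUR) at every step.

Seller's account: EUR 349976.66

FOB: the seller bears costs until goods are on board at the origin port; the buyer bears freight, insurance and all costs thereafter.
Seller's account: goods 348101.49 + inland to port 1783.17 + export clearance 92.00 = 349976.66
Buyer's account: freight 2694.64 + destination terminal 484.59 + brokerage 391.27 + duty 6332.06 + delivery 1911.93 = 11814.49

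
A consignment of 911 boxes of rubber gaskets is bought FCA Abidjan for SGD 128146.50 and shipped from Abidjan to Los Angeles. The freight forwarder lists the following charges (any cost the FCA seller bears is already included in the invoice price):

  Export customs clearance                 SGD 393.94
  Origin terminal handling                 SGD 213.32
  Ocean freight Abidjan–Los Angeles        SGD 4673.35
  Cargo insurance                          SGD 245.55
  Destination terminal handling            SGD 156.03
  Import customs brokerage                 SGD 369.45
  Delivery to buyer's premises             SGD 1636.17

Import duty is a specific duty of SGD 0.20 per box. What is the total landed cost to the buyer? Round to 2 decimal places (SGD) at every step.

Total landed cost: SGD 135622.57

FCA: the seller delivers export-cleared goods to the carrier; the buyer bears costs from that point.
Already in the invoice (seller's account under FCA): export clearance — exclude.
CIF value = FCA price + origin terminal + freight + insurance = 128146.50 + 213.32 + 4673.35 + 245.55 = 133278.72
Import duty = 911 × 0.20 = 182.20
Buyer bears: origin terminal 213.32 + freight 4673.35 + insurance 245.55 + destination terminal 156.03 + brokerage 369.45 + delivery 1636.17 + duty 182.20 = 7476.07
Landed cost = invoice 128146.50 + 7476.07 = 135622.57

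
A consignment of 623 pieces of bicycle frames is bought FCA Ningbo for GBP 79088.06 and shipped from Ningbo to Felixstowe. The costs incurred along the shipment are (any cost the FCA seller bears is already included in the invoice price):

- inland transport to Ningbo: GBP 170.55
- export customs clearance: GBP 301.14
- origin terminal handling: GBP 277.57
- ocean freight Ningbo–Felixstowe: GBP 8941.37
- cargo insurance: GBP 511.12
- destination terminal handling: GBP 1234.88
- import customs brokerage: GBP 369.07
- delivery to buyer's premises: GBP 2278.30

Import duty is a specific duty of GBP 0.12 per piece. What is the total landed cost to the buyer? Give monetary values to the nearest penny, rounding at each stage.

FCA: the seller delivers export-cleared goods to the carrier; the buyer bears costs from that point.
Already in the invoice (seller's account under FCA): inland to port, export clearance — exclude.
CIF value = FCA price + origin terminal + freight + insurance = 79088.06 + 277.57 + 8941.37 + 511.12 = 88818.12
Import duty = 623 × 0.12 = 74.76
Buyer bears: origin terminal 277.57 + freight 8941.37 + insurance 511.12 + destination terminal 1234.88 + brokerage 369.07 + delivery 2278.30 + duty 74.76 = 13687.07
Landed cost = invoice 79088.06 + 13687.07 = 92775.13

Total landed cost: GBP 92775.13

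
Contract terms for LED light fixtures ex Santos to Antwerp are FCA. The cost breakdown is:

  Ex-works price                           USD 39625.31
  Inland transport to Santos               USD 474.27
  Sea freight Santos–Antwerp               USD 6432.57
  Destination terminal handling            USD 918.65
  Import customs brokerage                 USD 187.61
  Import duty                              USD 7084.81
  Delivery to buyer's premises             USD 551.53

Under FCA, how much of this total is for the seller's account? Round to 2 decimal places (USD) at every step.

FCA: the seller delivers export-cleared goods to the carrier; the buyer bears costs from that point.
Seller's account: goods 39625.31 + inland to port 474.27 = 40099.58
Buyer's account: freight 6432.57 + destination terminal 918.65 + brokerage 187.61 + duty 7084.81 + delivery 551.53 = 15175.17

Seller's account: USD 40099.58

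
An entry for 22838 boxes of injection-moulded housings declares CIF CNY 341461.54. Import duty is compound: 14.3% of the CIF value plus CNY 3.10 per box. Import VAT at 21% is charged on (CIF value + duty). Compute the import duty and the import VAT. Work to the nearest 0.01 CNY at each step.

Import duty: CNY 119626.80; import VAT: CNY 96828.55

Ad valorem component: 341461.54 × 14.3% = 48829.00
Specific component: 22838 × 3.10 = 70797.80
Import duty = 48829.00 + 70797.80 = 119626.80
VAT base = CIF + duty = 341461.54 + 119626.80 = 461088.34
Import VAT = 461088.34 × 21% = 96828.55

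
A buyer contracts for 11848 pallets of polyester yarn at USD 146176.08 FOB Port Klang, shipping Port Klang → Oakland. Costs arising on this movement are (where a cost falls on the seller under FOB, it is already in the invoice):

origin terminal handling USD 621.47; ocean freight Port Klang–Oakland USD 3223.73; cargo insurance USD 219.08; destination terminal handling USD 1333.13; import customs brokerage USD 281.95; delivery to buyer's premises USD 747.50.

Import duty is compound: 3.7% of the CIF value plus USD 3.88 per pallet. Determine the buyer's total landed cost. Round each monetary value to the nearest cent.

Total landed cost: USD 203487.61

FOB: the seller bears costs until goods are on board at the origin port; the buyer bears freight, insurance and all costs thereafter.
Already in the invoice (seller's account under FOB): origin terminal — exclude.
CIF value = FOB price + freight + insurance = 146176.08 + 3223.73 + 219.08 = 149618.89
Ad valorem component: 149618.89 × 3.7% = 5535.90
Specific component: 11848 × 3.88 = 45970.24
Import duty = 5535.90 + 45970.24 = 51506.14
Buyer bears: freight 3223.73 + insurance 219.08 + destination terminal 1333.13 + brokerage 281.95 + delivery 747.50 + duty 51506.14 = 57311.53
Landed cost = invoice 146176.08 + 57311.53 = 203487.61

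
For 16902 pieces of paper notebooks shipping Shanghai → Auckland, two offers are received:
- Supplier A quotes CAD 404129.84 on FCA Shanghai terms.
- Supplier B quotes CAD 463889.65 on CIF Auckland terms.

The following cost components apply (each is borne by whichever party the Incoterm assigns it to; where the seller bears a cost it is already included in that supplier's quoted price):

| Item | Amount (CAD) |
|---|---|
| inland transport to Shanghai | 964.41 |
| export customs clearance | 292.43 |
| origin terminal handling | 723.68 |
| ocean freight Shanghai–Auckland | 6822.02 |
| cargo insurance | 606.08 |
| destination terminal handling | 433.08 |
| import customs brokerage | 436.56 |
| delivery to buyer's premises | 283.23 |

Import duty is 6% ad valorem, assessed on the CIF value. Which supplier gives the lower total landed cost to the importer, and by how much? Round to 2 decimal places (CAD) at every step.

Supplier A is cheaper by CAD 54704.51

Supplier A (FCA):
CIF value = FCA price + origin terminal + freight + insurance = 404129.84 + 723.68 + 6822.02 + 606.08 = 412281.62
Import duty = 412281.62 × 6% = 24736.90
Buyer bears (A): 723.68 + 6822.02 + 606.08 + 433.08 + 436.56 + 283.23 = 9304.65
Landed cost (A) = invoice 404129.84 + 9304.65 + duty 24736.90 = 438171.39
Supplier B (CIF):
The CIF price already equals the CIF value: 463889.65
Import duty = 463889.65 × 6% = 27833.38
Buyer bears (B): 433.08 + 436.56 + 283.23 = 1152.87
Landed cost (B) = invoice 463889.65 + 1152.87 + duty 27833.38 = 492875.90
Difference = |438171.39 − 492875.90| = 54704.51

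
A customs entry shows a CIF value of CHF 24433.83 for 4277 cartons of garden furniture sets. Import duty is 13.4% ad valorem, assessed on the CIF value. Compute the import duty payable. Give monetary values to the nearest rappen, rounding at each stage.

Import duty = 24433.83 × 13.4% = 3274.13

Import duty: CHF 3274.13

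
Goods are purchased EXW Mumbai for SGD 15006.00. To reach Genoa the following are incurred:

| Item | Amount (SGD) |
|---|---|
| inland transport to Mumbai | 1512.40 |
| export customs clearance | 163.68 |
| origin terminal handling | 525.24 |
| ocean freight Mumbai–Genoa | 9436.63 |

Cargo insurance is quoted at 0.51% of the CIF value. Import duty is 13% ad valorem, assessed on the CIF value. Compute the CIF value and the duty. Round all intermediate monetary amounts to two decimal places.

Let C be the CIF value. C = EXW price + pre-shipment costs + freight + 0.51% × C
C − 0.51% × C = 15006.00 + 1512.40 + 163.68 + 525.24 + 9436.63
0.9949 × C = 26643.95
C = 26643.95 / 0.9949 = 26780.53
Insurance premium = 0.51% × 26780.53 = 136.58
Import duty = 26780.53 × 13% = 3481.47

CIF value: SGD 26780.53; import duty: SGD 3481.47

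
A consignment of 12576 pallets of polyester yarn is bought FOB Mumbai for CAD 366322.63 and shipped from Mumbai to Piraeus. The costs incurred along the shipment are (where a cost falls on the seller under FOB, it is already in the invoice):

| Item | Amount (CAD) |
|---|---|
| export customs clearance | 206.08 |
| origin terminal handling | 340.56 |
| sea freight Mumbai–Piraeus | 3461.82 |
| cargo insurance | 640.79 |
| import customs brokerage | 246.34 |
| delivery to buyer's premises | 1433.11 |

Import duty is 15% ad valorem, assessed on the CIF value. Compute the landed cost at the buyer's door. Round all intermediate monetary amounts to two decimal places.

FOB: the seller bears costs until goods are on board at the origin port; the buyer bears freight, insurance and all costs thereafter.
Already in the invoice (seller's account under FOB): export clearance, origin terminal — exclude.
CIF value = FOB price + freight + insurance = 366322.63 + 3461.82 + 640.79 = 370425.24
Import duty = 370425.24 × 15% = 55563.79
Buyer bears: freight 3461.82 + insurance 640.79 + brokerage 246.34 + delivery 1433.11 + duty 55563.79 = 61345.85
Landed cost = invoice 366322.63 + 61345.85 = 427668.48

Total landed cost: CAD 427668.48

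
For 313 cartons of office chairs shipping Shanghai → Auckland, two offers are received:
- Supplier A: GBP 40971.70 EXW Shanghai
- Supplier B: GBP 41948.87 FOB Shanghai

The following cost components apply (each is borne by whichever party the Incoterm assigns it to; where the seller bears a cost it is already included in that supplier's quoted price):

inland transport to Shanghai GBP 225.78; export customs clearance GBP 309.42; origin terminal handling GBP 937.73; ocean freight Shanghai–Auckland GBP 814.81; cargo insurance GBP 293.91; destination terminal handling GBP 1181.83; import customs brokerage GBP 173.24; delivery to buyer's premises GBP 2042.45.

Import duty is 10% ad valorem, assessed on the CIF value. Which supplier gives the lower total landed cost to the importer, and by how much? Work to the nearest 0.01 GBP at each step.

Supplier B is cheaper by GBP 545.34

Supplier A (EXW):
CIF value = EXW price + inland to port + export clearance + origin terminal + freight + insurance = 40971.70 + 225.78 + 309.42 + 937.73 + 814.81 + 293.91 = 43553.35
Import duty = 43553.35 × 10% = 4355.34
Buyer bears (A): 225.78 + 309.42 + 937.73 + 814.81 + 293.91 + 1181.83 + 173.24 + 2042.45 = 5979.17
Landed cost (A) = invoice 40971.70 + 5979.17 + duty 4355.34 = 51306.21
Supplier B (FOB):
CIF value = FOB price + freight + insurance = 41948.87 + 814.81 + 293.91 = 43057.59
Import duty = 43057.59 × 10% = 4305.76
Buyer bears (B): 814.81 + 293.91 + 1181.83 + 173.24 + 2042.45 = 4506.24
Landed cost (B) = invoice 41948.87 + 4506.24 + duty 4305.76 = 50760.87
Difference = |51306.21 − 50760.87| = 545.34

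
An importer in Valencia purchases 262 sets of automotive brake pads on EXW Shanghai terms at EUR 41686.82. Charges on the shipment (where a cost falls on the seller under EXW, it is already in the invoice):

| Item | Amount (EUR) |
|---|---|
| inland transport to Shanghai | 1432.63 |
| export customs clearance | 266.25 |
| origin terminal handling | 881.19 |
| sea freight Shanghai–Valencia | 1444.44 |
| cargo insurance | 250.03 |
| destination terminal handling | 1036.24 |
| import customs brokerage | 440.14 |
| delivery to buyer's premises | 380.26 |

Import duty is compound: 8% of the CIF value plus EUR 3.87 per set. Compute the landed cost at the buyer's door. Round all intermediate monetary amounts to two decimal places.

Total landed cost: EUR 52508.85

EXW: the seller makes goods available at their premises; the buyer bears all onward costs.
CIF value = EXW price + inland to port + export clearance + origin terminal + freight + insurance = 41686.82 + 1432.63 + 266.25 + 881.19 + 1444.44 + 250.03 = 45961.36
Ad valorem component: 45961.36 × 8% = 3676.91
Specific component: 262 × 3.87 = 1013.94
Import duty = 3676.91 + 1013.94 = 4690.85
Buyer bears: inland to port 1432.63 + export clearance 266.25 + origin terminal 881.19 + freight 1444.44 + insurance 250.03 + destination terminal 1036.24 + brokerage 440.14 + delivery 380.26 + duty 4690.85 = 10822.03
Landed cost = invoice 41686.82 + 10822.03 = 52508.85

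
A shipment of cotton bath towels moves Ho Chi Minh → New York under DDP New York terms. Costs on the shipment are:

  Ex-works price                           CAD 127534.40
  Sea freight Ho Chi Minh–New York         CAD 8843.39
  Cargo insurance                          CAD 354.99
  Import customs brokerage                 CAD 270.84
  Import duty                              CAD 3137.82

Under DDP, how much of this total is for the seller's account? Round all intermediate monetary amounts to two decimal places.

Seller's account: CAD 140141.44

DDP: the seller bears all costs including import duty.
Seller's account: goods 127534.40 + freight 8843.39 + insurance 354.99 + brokerage 270.84 + duty 3137.82 = 140141.44
Buyer's account: 0.00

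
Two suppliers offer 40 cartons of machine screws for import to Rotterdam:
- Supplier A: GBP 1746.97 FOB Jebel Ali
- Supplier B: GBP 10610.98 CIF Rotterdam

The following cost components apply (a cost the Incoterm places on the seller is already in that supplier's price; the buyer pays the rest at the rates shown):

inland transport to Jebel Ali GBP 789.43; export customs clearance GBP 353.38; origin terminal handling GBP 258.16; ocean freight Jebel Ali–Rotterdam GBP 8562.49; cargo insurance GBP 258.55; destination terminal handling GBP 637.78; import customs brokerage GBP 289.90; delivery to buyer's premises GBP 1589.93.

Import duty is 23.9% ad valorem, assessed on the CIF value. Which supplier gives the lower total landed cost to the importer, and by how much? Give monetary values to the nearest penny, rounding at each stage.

Supplier A is cheaper by GBP 53.24

Supplier A (FOB):
CIF value = FOB price + freight + insurance = 1746.97 + 8562.49 + 258.55 = 10568.01
Import duty = 10568.01 × 23.9% = 2525.75
Buyer bears (A): 8562.49 + 258.55 + 637.78 + 289.90 + 1589.93 = 11338.65
Landed cost (A) = invoice 1746.97 + 11338.65 + duty 2525.75 = 15611.37
Supplier B (CIF):
The CIF price already equals the CIF value: 10610.98
Import duty = 10610.98 × 23.9% = 2536.02
Buyer bears (B): 637.78 + 289.90 + 1589.93 = 2517.61
Landed cost (B) = invoice 10610.98 + 2517.61 + duty 2536.02 = 15664.61
Difference = |15611.37 − 15664.61| = 53.24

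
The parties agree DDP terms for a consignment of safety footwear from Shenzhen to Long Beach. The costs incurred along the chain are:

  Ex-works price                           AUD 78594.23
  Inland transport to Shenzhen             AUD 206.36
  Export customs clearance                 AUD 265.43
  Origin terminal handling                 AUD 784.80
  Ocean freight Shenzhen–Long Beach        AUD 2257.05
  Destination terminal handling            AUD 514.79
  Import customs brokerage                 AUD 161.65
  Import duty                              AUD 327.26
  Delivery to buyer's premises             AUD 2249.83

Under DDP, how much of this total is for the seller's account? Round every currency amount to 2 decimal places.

Seller's account: AUD 85361.40

DDP: the seller bears all costs including import duty.
Seller's account: goods 78594.23 + inland to port 206.36 + export clearance 265.43 + origin terminal 784.80 + freight 2257.05 + destination terminal 514.79 + brokerage 161.65 + duty 327.26 + delivery 2249.83 = 85361.40
Buyer's account: 0.00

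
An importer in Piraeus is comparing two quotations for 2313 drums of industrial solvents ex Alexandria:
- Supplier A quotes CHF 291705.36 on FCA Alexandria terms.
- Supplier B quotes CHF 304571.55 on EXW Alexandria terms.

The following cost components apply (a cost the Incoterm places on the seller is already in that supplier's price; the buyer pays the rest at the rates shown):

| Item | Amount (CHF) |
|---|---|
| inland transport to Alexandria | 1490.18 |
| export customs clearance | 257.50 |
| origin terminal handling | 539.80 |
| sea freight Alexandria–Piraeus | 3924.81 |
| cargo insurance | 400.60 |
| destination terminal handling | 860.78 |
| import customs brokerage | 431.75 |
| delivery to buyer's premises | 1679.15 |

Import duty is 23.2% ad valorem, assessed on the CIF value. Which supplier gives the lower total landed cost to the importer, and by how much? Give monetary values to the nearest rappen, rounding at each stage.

Supplier A is cheaper by CHF 18004.29

Supplier A (FCA):
CIF value = FCA price + origin terminal + freight + insurance = 291705.36 + 539.80 + 3924.81 + 400.60 = 296570.57
Import duty = 296570.57 × 23.2% = 68804.37
Buyer bears (A): 539.80 + 3924.81 + 400.60 + 860.78 + 431.75 + 1679.15 = 7836.89
Landed cost (A) = invoice 291705.36 + 7836.89 + duty 68804.37 = 368346.62
Supplier B (EXW):
CIF value = EXW price + inland to port + export clearance + origin terminal + freight + insurance = 304571.55 + 1490.18 + 257.50 + 539.80 + 3924.81 + 400.60 = 311184.44
Import duty = 311184.44 × 23.2% = 72194.79
Buyer bears (B): 1490.18 + 257.50 + 539.80 + 3924.81 + 400.60 + 860.78 + 431.75 + 1679.15 = 9584.57
Landed cost (B) = invoice 304571.55 + 9584.57 + duty 72194.79 = 386350.91
Difference = |368346.62 − 386350.91| = 18004.29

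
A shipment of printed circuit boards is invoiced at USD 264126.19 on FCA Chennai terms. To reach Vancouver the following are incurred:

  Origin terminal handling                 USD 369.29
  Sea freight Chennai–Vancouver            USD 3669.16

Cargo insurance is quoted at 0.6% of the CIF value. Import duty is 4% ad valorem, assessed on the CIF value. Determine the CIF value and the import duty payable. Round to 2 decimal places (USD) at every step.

Let C be the CIF value. C = FCA price + pre-shipment costs + freight + 0.6% × C
C − 0.6% × C = 264126.19 + 369.29 + 3669.16
0.994 × C = 268164.64
C = 268164.64 / 0.994 = 269783.34
Insurance premium = 0.6% × 269783.34 = 1618.70
Import duty = 269783.34 × 4% = 10791.33

CIF value: USD 269783.34; import duty: USD 10791.33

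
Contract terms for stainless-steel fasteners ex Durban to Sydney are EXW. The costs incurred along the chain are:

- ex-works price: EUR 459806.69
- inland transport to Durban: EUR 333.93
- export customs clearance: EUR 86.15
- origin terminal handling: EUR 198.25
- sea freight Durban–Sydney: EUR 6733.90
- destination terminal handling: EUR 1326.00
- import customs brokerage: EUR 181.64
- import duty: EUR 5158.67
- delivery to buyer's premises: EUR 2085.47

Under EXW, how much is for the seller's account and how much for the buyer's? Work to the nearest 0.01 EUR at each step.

Seller: EUR 459806.69; buyer: EUR 16104.01

EXW: the seller makes goods available at their premises; the buyer bears all onward costs.
Seller's account: goods 459806.69 = 459806.69
Buyer's account: inland to port 333.93 + export clearance 86.15 + origin terminal 198.25 + freight 6733.90 + destination terminal 1326.00 + brokerage 181.64 + duty 5158.67 + delivery 2085.47 = 16104.01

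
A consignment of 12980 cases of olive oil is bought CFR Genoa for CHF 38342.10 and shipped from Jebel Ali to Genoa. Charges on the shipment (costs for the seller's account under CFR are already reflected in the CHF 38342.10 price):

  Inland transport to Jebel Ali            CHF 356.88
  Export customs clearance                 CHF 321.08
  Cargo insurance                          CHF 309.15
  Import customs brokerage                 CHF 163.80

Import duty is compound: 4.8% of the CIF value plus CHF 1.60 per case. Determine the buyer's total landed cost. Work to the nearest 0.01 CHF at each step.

CFR: the seller pays costs through ocean freight to the destination port, but not insurance.
Already in the invoice (seller's account under CFR): inland to port, export clearance — exclude.
CIF value = CFR price + insurance = 38342.10 + 309.15 = 38651.25
Ad valorem component: 38651.25 × 4.8% = 1855.26
Specific component: 12980 × 1.60 = 20768.00
Import duty = 1855.26 + 20768.00 = 22623.26
Buyer bears: insurance 309.15 + brokerage 163.80 + duty 22623.26 = 23096.21
Landed cost = invoice 38342.10 + 23096.21 = 61438.31

Total landed cost: CHF 61438.31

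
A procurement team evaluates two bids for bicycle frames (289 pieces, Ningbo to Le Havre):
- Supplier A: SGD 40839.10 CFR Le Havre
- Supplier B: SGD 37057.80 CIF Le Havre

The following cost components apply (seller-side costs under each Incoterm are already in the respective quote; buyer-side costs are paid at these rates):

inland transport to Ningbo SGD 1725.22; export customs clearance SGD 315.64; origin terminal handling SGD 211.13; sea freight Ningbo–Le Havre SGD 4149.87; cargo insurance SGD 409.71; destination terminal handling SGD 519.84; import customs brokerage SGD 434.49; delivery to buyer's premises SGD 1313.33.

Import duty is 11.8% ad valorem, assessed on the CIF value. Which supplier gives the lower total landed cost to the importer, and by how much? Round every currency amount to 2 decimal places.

Supplier A (CFR):
CIF value = CFR price + insurance = 40839.10 + 409.71 = 41248.81
Import duty = 41248.81 × 11.8% = 4867.36
Buyer bears (A): 409.71 + 519.84 + 434.49 + 1313.33 = 2677.37
Landed cost (A) = invoice 40839.10 + 2677.37 + duty 4867.36 = 48383.83
Supplier B (CIF):
The CIF price already equals the CIF value: 37057.80
Import duty = 37057.80 × 11.8% = 4372.82
Buyer bears (B): 519.84 + 434.49 + 1313.33 = 2267.66
Landed cost (B) = invoice 37057.80 + 2267.66 + duty 4372.82 = 43698.28
Difference = |48383.83 − 43698.28| = 4685.55

Supplier B is cheaper by SGD 4685.55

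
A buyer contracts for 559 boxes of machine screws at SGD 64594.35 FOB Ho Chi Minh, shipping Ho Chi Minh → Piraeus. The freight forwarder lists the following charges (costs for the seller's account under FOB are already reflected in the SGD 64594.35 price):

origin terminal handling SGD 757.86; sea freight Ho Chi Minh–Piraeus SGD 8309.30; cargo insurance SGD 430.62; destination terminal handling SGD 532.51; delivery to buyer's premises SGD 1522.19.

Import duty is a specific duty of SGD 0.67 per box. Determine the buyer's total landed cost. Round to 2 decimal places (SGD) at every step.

Total landed cost: SGD 75763.50

FOB: the seller bears costs until goods are on board at the origin port; the buyer bears freight, insurance and all costs thereafter.
Already in the invoice (seller's account under FOB): origin terminal — exclude.
CIF value = FOB price + freight + insurance = 64594.35 + 8309.30 + 430.62 = 73334.27
Import duty = 559 × 0.67 = 374.53
Buyer bears: freight 8309.30 + insurance 430.62 + destination terminal 532.51 + delivery 1522.19 + duty 374.53 = 11169.15
Landed cost = invoice 64594.35 + 11169.15 = 75763.50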